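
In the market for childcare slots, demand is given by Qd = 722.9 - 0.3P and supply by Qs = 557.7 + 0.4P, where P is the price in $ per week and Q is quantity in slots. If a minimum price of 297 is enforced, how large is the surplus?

Evaluating both curves at the floor price 297 gives Qd = 633.8, Qs = 676.5.
Surplus = Qs - Qd = 676.5 - 633.8 = 42.7.

Surplus = 42.7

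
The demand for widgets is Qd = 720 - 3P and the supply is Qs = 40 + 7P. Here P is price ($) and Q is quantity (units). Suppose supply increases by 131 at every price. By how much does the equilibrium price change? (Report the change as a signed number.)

At equilibrium Qd = Qs, so 720 - 3P = 40 + 7P; collecting terms, 680 = 10P and P* = 68.
Plugging P* into demand: Q* = 720 - 3(68) = 516.
After the shift, supply is Qs = 171 + 7P.
The new intersection has 549 = 10P, i.e. P = 54.9, Q = 555.3.
ΔP = 54.9 - 68 = -13.1.

ΔP = -13.1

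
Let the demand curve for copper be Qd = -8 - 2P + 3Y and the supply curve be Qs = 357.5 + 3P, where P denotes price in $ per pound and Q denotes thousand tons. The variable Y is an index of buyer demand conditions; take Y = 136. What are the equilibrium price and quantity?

P* = 8.5, Q* = 383

With Y = 136, demand is Qd = 400 - 2P.
The market clears where 400 - 2P = 357.5 + 3P. Rearranging, 5P = 42.5, hence P* = 8.5.
From the demand curve, Q* = 400 - 2(8.5) = 383.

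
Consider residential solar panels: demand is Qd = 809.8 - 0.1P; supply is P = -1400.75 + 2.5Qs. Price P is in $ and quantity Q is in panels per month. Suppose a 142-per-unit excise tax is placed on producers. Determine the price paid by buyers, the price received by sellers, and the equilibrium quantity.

P_b = 612.6, P_s = 470.6, Q = 748.54

In direct form, Qs = 560.3 + 0.4P.
Producers keep P_s = P_b - 142 per unit, so supply in terms of the buyer price is Qs = 503.5 + 0.4P_b.
Set Qd = Qs: 809.8 - 0.1P_b = 503.5 + 0.4P_b, so 306.3 = 0.5P_b and P_b = 612.6.
Then P_s = 612.6 - 142 = 470.6 and Q = 809.8 - 0.1(612.6) = 748.54.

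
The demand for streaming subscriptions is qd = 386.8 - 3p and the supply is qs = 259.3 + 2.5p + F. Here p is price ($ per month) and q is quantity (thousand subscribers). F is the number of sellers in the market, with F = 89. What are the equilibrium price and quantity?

p* = 7, q* = 365.8

With F = 89, supply is qs = 348.3 + 2.5p.
At equilibrium qd = qs, so 386.8 - 3p = 348.3 + 2.5p; collecting terms, 38.5 = 5.5p and p* = 7.
Then q* = 386.8 - 3(7) = 365.8.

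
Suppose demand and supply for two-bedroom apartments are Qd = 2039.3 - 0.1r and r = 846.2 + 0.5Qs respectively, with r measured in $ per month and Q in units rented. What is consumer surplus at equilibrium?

Rewriting in direct form: Qs = -1692.4 + 2r.
Set Qd = Qs: 2039.3 - 0.1r = -1692.4 + 2r, so 3731.7 = 2.1r and r* = 1777.
Then Q* = 2039.3 - 0.1(1777) = 1861.6.
Demand choke price (Qd = 0): r = 2039.3/0.1 = 20393. Consumer surplus = ½ × (20393 - 1777) × 1861.6 = 17327772.8.

Consumer surplus = 17327772.8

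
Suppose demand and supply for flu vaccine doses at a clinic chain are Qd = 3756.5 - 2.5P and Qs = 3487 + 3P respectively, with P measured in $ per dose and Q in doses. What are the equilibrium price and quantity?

Equating demand and supply, 3756.5 - 2.5P = 3487 + 3P gives 5.5P = 269.5, so P* = 49.
Plugging P* into demand: Q* = 3756.5 - 2.5(49) = 3634.

P* = 49, Q* = 3634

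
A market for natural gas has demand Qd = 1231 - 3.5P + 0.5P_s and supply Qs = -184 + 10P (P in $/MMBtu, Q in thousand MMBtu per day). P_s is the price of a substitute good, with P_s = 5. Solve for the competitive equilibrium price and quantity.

With P_s = 5, demand is Qd = 1233.5 - 3.5P.
At equilibrium Qd = Qs, so 1233.5 - 3.5P = -184 + 10P; collecting terms, 1417.5 = 13.5P and P* = 105.
From the demand curve, Q* = 1233.5 - 3.5(105) = 866.

P* = 105, Q* = 866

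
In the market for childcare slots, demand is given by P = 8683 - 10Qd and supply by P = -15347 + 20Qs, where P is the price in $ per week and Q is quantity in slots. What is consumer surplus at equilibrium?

In direct form, Qd = 868.3 - 0.1P and Qs = 767.35 + 0.05P.
Set Qd = Qs: 868.3 - 0.1P = 767.35 + 0.05P, so 100.95 = 0.15P and P* = 673.
Plugging P* into demand: Q* = 868.3 - 0.1(673) = 801.
Demand choke price (Qd = 0): P = 868.3/0.1 = 8683. Consumer surplus = ½ × (8683 - 673) × 801 = 3208005.

Consumer surplus = 3208005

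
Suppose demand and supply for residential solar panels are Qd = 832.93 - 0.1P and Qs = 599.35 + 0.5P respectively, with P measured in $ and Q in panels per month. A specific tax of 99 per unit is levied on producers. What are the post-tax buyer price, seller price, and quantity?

P_b = 471.8, P_s = 372.8, Q = 785.75

With a tax of 99 on producers, they supply based on the net price P_s = P_b - 99, so Qs = 549.85 + 0.5P_b.
Market clearing requires 832.93 - 0.1P_b = 549.85 + 0.5P_b; hence 283.08 = 0.6P_b and P_b = 471.8.
Then P_s = 471.8 - 99 = 372.8 and Q = 832.93 - 0.1(471.8) = 785.75.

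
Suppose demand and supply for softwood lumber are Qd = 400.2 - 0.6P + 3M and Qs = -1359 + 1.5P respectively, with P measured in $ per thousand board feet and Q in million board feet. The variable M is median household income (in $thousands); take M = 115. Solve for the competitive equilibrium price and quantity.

P* = 1002, Q* = 144

With M = 115, demand is Qd = 745.2 - 0.6P.
Equating demand and supply, 745.2 - 0.6P = -1359 + 1.5P gives 2.1P = 2104.2, so P* = 1002.
From the demand curve, Q* = 745.2 - 0.6(1002) = 144.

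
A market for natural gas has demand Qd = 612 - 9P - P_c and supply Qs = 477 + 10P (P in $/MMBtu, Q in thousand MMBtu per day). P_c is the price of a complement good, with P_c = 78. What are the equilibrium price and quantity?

P* = 3, Q* = 507

With P_c = 78, demand is Qd = 534 - 9P.
Equating demand and supply, 534 - 9P = 477 + 10P gives 19P = 57, so P* = 3.
Plugging P* into demand: Q* = 534 - 9(3) = 507.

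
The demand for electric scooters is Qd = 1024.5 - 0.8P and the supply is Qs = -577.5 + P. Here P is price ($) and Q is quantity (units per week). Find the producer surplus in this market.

Producer surplus = 48828.125

The market clears where 1024.5 - 0.8P = -577.5 + P. Rearranging, 1.8P = 1602, hence P* = 890.
Substitute back: Q* = 1024.5 - 0.8(890) = 312.5.
Supply choke price (Qs = 0): P = 577.5. Producer surplus = ½ × (890 - 577.5) × 312.5 = 48828.125.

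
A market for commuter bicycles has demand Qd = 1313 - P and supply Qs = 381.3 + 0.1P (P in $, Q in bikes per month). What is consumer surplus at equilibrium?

Consumer surplus = 108578

Set Qd = Qs: 1313 - P = 381.3 + 0.1P, so 931.7 = 1.1P and P* = 847.
Plugging P* into demand: Q* = 1313 - 847 = 466.
Demand choke price (Qd = 0): P = 1313. Consumer surplus = ½ × (1313 - 847) × 466 = 108578.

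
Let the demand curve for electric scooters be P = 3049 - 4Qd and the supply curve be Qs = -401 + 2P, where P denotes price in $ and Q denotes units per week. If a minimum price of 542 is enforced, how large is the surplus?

Rewriting in direct form: Qd = 762.25 - 0.25P.
With P fixed at 542, quantity demanded is 626.75 and quantity supplied is 683.
Surplus = Qs - Qd = 683 - 626.75 = 56.25.

Surplus = 56.25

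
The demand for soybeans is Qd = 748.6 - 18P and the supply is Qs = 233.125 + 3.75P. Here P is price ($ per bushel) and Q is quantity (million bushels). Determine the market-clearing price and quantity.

Equating demand and supply, 748.6 - 18P = 233.125 + 3.75P gives 21.75P = 515.475, so P* = 23.7.
Substitute back: Q* = 748.6 - 18(23.7) = 322.

P* = 23.7, Q* = 322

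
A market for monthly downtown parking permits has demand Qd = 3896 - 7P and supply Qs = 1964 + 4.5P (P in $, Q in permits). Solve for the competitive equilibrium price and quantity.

Set Qd = Qs: 3896 - 7P = 1964 + 4.5P, so 1932 = 11.5P and P* = 168.
Plugging P* into demand: Q* = 3896 - 7(168) = 2720.

P* = 168, Q* = 2720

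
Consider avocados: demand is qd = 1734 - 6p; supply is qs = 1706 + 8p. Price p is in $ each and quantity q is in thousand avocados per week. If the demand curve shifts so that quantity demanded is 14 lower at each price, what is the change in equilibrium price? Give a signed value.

Δp = -1

At equilibrium qd = qs, so 1734 - 6p = 1706 + 8p; collecting terms, 28 = 14p and p* = 2.
Then q* = 1734 - 6(2) = 1722.
After the shift, demand is qd = 1720 - 6p.
The new intersection has 14 = 14p, i.e. p = 1, q = 1714.
Δp = 1 - 2 = -1.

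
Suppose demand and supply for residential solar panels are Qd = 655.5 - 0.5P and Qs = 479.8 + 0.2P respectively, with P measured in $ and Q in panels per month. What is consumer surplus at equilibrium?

Consumer surplus = 280900

Set Qd = Qs: 655.5 - 0.5P = 479.8 + 0.2P, so 175.7 = 0.7P and P* = 251.
Then Q* = 655.5 - 0.5(251) = 530.
Demand choke price (Qd = 0): P = 655.5/0.5 = 1311. Consumer surplus = ½ × (1311 - 251) × 530 = 280900.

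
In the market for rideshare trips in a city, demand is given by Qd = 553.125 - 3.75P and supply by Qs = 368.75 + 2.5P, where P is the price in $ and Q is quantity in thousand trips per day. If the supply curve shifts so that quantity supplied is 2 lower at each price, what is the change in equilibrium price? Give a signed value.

At equilibrium Qd = Qs, so 553.125 - 3.75P = 368.75 + 2.5P; collecting terms, 184.375 = 6.25P and P* = 29.5.
From the demand curve, Q* = 553.125 - 3.75(29.5) = 442.5.
After the shift, supply is Qs = 366.75 + 2.5P.
New equilibrium: 186.375 = 6.25P, so P = 29.82 and Q = 441.3.
ΔP = 29.82 - 29.5 = 0.32.

ΔP = 0.32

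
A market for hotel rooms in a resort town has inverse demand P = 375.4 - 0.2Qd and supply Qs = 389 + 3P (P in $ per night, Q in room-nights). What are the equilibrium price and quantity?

Solving each curve for Q: Qd = 1877 - 5P.
Set Qd = Qs: 1877 - 5P = 389 + 3P, so 1488 = 8P and P* = 186.
Substitute back: Q* = 1877 - 5(186) = 947.

P* = 186, Q* = 947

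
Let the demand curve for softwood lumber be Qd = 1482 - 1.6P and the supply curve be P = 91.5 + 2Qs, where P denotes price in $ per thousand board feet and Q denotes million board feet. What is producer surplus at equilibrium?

Inverting to quantity form: Qs = -45.75 + 0.5P.
Set Qd = Qs: 1482 - 1.6P = -45.75 + 0.5P, so 1527.75 = 2.1P and P* = 727.5.
Plugging P* into demand: Q* = 1482 - 1.6(727.5) = 318.
Supply choke price (Qs = 0): P = 91.5. Producer surplus = ½ × (727.5 - 91.5) × 318 = 101124.

Producer surplus = 101124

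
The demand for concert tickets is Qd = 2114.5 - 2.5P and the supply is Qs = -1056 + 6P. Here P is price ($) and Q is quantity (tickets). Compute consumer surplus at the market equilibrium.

Equating demand and supply, 2114.5 - 2.5P = -1056 + 6P gives 8.5P = 3170.5, so P* = 373.
From the demand curve, Q* = 2114.5 - 2.5(373) = 1182.
Demand choke price (Qd = 0): P = 2114.5/2.5 = 845.8. Consumer surplus = ½ × (845.8 - 373) × 1182 = 279424.8.

Consumer surplus = 279424.8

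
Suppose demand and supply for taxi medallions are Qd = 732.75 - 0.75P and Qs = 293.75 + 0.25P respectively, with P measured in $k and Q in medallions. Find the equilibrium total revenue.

Equating demand and supply, 732.75 - 0.75P = 293.75 + 0.25P gives P = 439, so P* = 439.
Then Q* = 732.75 - 0.75(439) = 403.5.
Total revenue = P* × Q* = 439 × 403.5 = 177136.5.

Total revenue = 177136.5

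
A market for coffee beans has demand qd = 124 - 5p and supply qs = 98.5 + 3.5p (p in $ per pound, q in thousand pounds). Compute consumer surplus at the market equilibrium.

Equating demand and supply, 124 - 5p = 98.5 + 3.5p gives 8.5p = 25.5, so p* = 3.
From the demand curve, q* = 124 - 5(3) = 109.
Demand choke price (qd = 0): p = 124/5 = 24.8. Consumer surplus = ½ × (24.8 - 3) × 109 = 1188.1.

Consumer surplus = 1188.1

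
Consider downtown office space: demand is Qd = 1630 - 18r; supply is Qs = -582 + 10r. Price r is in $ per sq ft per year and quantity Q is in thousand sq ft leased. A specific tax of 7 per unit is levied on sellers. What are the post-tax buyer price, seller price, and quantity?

The tax drives a wedge r_b - r_s = 7. Substituting r_s = r_b - 7 into supply: Qs = -652 + 10r_b.
Market clearing requires 1630 - 18r_b = -652 + 10r_b; hence 2282 = 28r_b and r_b = 81.5.
Then r_s = 81.5 - 7 = 74.5 and Q = 1630 - 18(81.5) = 163.

r_b = 81.5, r_s = 74.5, Q = 163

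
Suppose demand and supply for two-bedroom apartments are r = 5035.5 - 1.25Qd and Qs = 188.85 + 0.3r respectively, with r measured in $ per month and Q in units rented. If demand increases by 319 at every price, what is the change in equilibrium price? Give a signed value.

Rewriting in direct form: Qd = 4028.4 - 0.8r.
The market clears where 4028.4 - 0.8r = 188.85 + 0.3r. Rearranging, 1.1r = 3839.55, hence r* = 3490.5.
Plugging r* into demand: Q* = 4028.4 - 0.8(3490.5) = 1236.
After the shift, demand is Qd = 4347.4 - 0.8r.
The new intersection has 4158.55 = 1.1r, i.e. r = 3780.5, Q = 1323.
Δr = 3780.5 - 3490.5 = 290.

Δr = 290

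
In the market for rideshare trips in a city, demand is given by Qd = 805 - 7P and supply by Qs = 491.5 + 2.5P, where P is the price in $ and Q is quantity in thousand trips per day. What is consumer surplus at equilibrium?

Equating demand and supply, 805 - 7P = 491.5 + 2.5P gives 9.5P = 313.5, so P* = 33.
Then Q* = 805 - 7(33) = 574.
Demand choke price (Qd = 0): P = 805/7 = 115. Consumer surplus = ½ × (115 - 33) × 574 = 23534.

Consumer surplus = 23534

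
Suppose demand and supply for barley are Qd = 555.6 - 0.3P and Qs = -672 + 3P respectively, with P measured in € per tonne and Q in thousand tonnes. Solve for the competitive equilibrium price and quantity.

P* = 372, Q* = 444

Equating demand and supply, 555.6 - 0.3P = -672 + 3P gives 3.3P = 1227.6, so P* = 372.
Substitute back: Q* = 555.6 - 0.3(372) = 444.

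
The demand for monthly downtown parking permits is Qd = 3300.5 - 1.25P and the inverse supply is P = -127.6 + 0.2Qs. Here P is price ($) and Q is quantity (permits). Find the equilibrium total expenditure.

Rewriting in direct form: Qs = 638 + 5P.
Equating demand and supply, 3300.5 - 1.25P = 638 + 5P gives 6.25P = 2662.5, so P* = 426.
From the demand curve, Q* = 3300.5 - 1.25(426) = 2768.
Total expenditure = P* × Q* = 426 × 2768 = 1179168.

Total expenditure = 1179168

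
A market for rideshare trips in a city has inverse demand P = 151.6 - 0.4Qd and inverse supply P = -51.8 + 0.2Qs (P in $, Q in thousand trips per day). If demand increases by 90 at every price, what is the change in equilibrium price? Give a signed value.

Rewriting in direct form: Qd = 379 - 2.5P and Qs = 259 + 5P.
The market clears where 379 - 2.5P = 259 + 5P. Rearranging, 7.5P = 120, hence P* = 16.
Then Q* = 379 - 2.5(16) = 339.
After the shift, demand is Qd = 469 - 2.5P.
The new intersection has 210 = 7.5P, i.e. P = 28, Q = 399.
ΔP = 28 - 16 = 12.

ΔP = 12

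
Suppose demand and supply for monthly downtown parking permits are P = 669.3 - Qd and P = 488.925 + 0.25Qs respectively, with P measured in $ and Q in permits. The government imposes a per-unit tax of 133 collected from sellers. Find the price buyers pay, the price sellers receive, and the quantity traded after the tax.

Solving each curve for Q: Qd = 669.3 - P and Qs = -1955.7 + 4P.
Sellers keep P_s = P_b - 133 per unit, so supply in terms of the buyer price is Qs = -2487.7 + 4P_b.
Equate demand and the shifted supply: 669.3 - P_b = -2487.7 + 4P_b, giving 5P_b = 3157, so P_b = 631.4.
So P_s = 498.4 and the quantity traded is Q = 669.3 - 631.4 = 37.9.

P_b = 631.4, P_s = 498.4, Q = 37.9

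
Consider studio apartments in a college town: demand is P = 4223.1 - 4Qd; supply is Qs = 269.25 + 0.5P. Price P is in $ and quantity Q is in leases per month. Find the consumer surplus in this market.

Consumer surplus = 1259601.92

In direct form, Qd = 1055.775 - 0.25P.
Equating demand and supply, 1055.775 - 0.25P = 269.25 + 0.5P gives 0.75P = 786.525, so P* = 1048.7.
Then Q* = 1055.775 - 0.25(1048.7) = 793.6.
Demand choke price (Qd = 0): P = 1055.775/0.25 = 4223.1. Consumer surplus = ½ × (4223.1 - 1048.7) × 793.6 = 1259601.92.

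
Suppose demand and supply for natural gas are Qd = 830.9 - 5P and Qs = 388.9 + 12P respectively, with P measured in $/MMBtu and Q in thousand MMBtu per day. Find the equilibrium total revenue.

Set Qd = Qs: 830.9 - 5P = 388.9 + 12P, so 442 = 17P and P* = 26.
Plugging P* into demand: Q* = 830.9 - 5(26) = 700.9.
Total revenue = P* × Q* = 26 × 700.9 = 18223.4.

Total revenue = 18223.4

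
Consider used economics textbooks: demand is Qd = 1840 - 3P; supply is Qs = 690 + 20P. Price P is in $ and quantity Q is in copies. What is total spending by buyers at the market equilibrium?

Total spending by buyers = 84500

Set Qd = Qs: 1840 - 3P = 690 + 20P, so 1150 = 23P and P* = 50.
Substitute back: Q* = 1840 - 3(50) = 1690.
Total spending by buyers = P* × Q* = 50 × 1690 = 84500.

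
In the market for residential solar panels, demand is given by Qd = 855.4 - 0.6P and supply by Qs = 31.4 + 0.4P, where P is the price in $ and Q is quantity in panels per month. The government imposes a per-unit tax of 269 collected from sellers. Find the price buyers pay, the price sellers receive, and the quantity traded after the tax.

P_b = 931.6, P_s = 662.6, Q = 296.44

Sellers keep P_s = P_b - 269 per unit, so supply in terms of the buyer price is Qs = -76.2 + 0.4P_b.
Set Qd = Qs: 855.4 - 0.6P_b = -76.2 + 0.4P_b, so 931.6 = P_b and P_b = 931.6.
Then P_s = 931.6 - 269 = 662.6 and Q = 855.4 - 0.6(931.6) = 296.44.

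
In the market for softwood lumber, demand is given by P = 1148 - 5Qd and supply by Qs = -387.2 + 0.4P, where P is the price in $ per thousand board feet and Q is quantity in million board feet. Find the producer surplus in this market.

Producer surplus = 720

Inverting to quantity form: Qd = 229.6 - 0.2P.
At equilibrium Qd = Qs, so 229.6 - 0.2P = -387.2 + 0.4P; collecting terms, 616.8 = 0.6P and P* = 1028.
Then Q* = 229.6 - 0.2(1028) = 24.
Supply choke price (Qs = 0): P = 968. Producer surplus = ½ × (1028 - 968) × 24 = 720.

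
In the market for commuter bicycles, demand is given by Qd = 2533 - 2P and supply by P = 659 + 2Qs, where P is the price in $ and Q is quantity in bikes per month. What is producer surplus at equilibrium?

Producer surplus = 59049

Rewriting in direct form: Qs = -329.5 + 0.5P.
The market clears where 2533 - 2P = -329.5 + 0.5P. Rearranging, 2.5P = 2862.5, hence P* = 1145.
Substitute back: Q* = 2533 - 2(1145) = 243.
Supply choke price (Qs = 0): P = 659. Producer surplus = ½ × (1145 - 659) × 243 = 59049.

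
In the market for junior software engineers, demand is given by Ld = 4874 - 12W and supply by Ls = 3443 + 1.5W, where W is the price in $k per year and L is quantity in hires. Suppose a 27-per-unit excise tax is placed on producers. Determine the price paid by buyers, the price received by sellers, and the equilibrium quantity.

With a tax of 27 on producers, they supply based on the net price W_s = W_b - 27, so Ls = 3402.5 + 1.5W_b.
Set Ld = Ls: 4874 - 12W_b = 3402.5 + 1.5W_b, so 1471.5 = 13.5W_b and W_b = 109.
So W_s = 82 and the quantity traded is L = 4874 - 12(109) = 3566.

W_b = 109, W_s = 82, L = 3566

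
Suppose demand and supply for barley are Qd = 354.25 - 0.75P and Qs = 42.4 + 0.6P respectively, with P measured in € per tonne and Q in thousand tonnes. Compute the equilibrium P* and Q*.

P* = 231, Q* = 181

Equating demand and supply, 354.25 - 0.75P = 42.4 + 0.6P gives 1.35P = 311.85, so P* = 231.
Then Q* = 354.25 - 0.75(231) = 181.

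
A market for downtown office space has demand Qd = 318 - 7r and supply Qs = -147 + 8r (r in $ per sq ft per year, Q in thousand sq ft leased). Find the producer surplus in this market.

The market clears where 318 - 7r = -147 + 8r. Rearranging, 15r = 465, hence r* = 31.
Then Q* = 318 - 7(31) = 101.
Supply choke price (Qs = 0): r = 18.375. Producer surplus = ½ × (31 - 18.375) × 101 = 637.5625.

Producer surplus = 637.5625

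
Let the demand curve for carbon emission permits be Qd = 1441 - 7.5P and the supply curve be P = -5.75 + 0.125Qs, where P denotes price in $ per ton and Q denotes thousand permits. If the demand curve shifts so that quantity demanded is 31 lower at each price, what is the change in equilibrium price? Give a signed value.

ΔP = -2

Inverting to quantity form: Qs = 46 + 8P.
At equilibrium Qd = Qs, so 1441 - 7.5P = 46 + 8P; collecting terms, 1395 = 15.5P and P* = 90.
From the demand curve, Q* = 1441 - 7.5(90) = 766.
After the shift, demand is Qd = 1410 - 7.5P.
The new intersection has 1364 = 15.5P, i.e. P = 88, Q = 750.
ΔP = 88 - 90 = -2.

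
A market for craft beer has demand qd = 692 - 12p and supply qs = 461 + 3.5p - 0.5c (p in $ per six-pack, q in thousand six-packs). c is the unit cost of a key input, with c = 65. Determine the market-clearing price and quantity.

With c = 65, supply is qs = 428.5 + 3.5p.
At equilibrium qd = qs, so 692 - 12p = 428.5 + 3.5p; collecting terms, 263.5 = 15.5p and p* = 17.
Then q* = 692 - 12(17) = 488.

p* = 17, q* = 488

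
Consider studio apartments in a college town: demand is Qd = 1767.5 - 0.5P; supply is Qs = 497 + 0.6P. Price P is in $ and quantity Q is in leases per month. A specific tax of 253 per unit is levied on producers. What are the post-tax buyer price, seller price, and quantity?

The tax drives a wedge P_b - P_s = 253. Substituting P_s = P_b - 253 into supply: Qs = 345.2 + 0.6P_b.
Set Qd = Qs: 1767.5 - 0.5P_b = 345.2 + 0.6P_b, so 1422.3 = 1.1P_b and P_b = 1293.
So P_s = 1040 and the quantity traded is Q = 1767.5 - 0.5(1293) = 1121.

P_b = 1293, P_s = 1040, Q = 1121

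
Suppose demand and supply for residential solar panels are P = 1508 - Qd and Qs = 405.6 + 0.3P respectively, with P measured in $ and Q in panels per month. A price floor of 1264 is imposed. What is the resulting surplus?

Rewriting in direct form: Qd = 1508 - P.
At P = 1264: Qd = 244 and Qs = 784.8.
Surplus = Qs - Qd = 784.8 - 244 = 540.8.

Surplus = 540.8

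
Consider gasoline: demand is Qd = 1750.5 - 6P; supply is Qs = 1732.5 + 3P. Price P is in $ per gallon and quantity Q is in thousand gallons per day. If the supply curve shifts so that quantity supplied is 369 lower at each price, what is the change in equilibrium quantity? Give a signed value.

Equating demand and supply, 1750.5 - 6P = 1732.5 + 3P gives 9P = 18, so P* = 2.
From the demand curve, Q* = 1750.5 - 6(2) = 1738.5.
After the shift, supply is Qs = 1363.5 + 3P.
The new intersection has 387 = 9P, i.e. P = 43, Q = 1492.5.
ΔQ = 1492.5 - 1738.5 = -246.

ΔQ = -246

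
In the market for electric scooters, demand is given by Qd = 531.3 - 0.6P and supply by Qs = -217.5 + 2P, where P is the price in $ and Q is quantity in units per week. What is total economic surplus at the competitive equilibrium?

The market clears where 531.3 - 0.6P = -217.5 + 2P. Rearranging, 2.6P = 748.8, hence P* = 288.
From the demand curve, Q* = 531.3 - 0.6(288) = 358.5.
Demand choke price = 885.5; supply choke price = 108.75. CS = ½(885.5 - 288)(358.5) = 107101.875; PS = ½(288 - 108.75)(358.5) = 32130.5625. Total surplus = 139232.4375.

Total surplus = 139232.4375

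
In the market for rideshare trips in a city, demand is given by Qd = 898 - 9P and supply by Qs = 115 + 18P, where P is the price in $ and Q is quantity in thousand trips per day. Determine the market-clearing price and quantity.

P* = 29, Q* = 637

Equating demand and supply, 898 - 9P = 115 + 18P gives 27P = 783, so P* = 29.
Substitute back: Q* = 898 - 9(29) = 637.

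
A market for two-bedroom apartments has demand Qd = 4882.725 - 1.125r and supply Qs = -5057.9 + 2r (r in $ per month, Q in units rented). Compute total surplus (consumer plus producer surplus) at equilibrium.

Set Qd = Qs: 4882.725 - 1.125r = -5057.9 + 2r, so 9940.625 = 3.125r and r* = 3181.
Substitute back: Q* = 4882.725 - 1.125(3181) = 1304.1.
Demand choke price = 4340.2; supply choke price = 2528.95. CS = ½(4340.2 - 3181)(1304.1) = 755856.36; PS = ½(3181 - 2528.95)(1304.1) = 425169.2025. Total surplus = 1181025.5625.

Total surplus = 1181025.5625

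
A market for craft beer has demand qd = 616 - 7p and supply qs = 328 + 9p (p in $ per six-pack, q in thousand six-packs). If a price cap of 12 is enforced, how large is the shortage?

Shortage = 96

Evaluating both curves at the ceiling price 12 gives qd = 532, qs = 436.
Shortage = qd - qs = 532 - 436 = 96.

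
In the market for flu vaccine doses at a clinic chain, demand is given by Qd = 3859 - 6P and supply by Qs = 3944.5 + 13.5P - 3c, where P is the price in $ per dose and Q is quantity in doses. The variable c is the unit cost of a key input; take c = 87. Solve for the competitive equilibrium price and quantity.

P* = 9, Q* = 3805

With c = 87, supply is Qs = 3683.5 + 13.5P.
Set Qd = Qs: 3859 - 6P = 3683.5 + 13.5P, so 175.5 = 19.5P and P* = 9.
Plugging P* into demand: Q* = 3859 - 6(9) = 3805.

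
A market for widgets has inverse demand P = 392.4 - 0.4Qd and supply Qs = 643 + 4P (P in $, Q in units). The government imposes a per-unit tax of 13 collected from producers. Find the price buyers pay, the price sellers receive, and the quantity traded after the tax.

P_b = 60, P_s = 47, Q = 831

Inverting to quantity form: Qd = 981 - 2.5P.
Producers keep P_s = P_b - 13 per unit, so supply in terms of the buyer price is Qs = 591 + 4P_b.
Market clearing requires 981 - 2.5P_b = 591 + 4P_b; hence 390 = 6.5P_b and P_b = 60.
So P_s = 47 and the quantity traded is Q = 981 - 2.5(60) = 831.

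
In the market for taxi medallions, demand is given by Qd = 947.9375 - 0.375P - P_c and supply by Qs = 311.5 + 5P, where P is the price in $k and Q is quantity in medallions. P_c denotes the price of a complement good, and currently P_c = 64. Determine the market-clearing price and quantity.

With P_c = 64, demand is Qd = 883.9375 - 0.375P.
At equilibrium Qd = Qs, so 883.9375 - 0.375P = 311.5 + 5P; collecting terms, 572.4375 = 5.375P and P* = 106.5.
Substitute back: Q* = 883.9375 - 0.375(106.5) = 844.

P* = 106.5, Q* = 844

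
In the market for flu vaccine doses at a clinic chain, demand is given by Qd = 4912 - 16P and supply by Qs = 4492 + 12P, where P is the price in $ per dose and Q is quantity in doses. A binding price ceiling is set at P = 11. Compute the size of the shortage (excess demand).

With P fixed at 11, quantity demanded is 4736 and quantity supplied is 4624.
Shortage = Qd - Qs = 4736 - 4624 = 112.

Shortage = 112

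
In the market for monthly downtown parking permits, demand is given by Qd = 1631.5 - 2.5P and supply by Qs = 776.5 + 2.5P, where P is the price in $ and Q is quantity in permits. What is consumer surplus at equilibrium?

Consumer surplus = 289923.2

Set Qd = Qs: 1631.5 - 2.5P = 776.5 + 2.5P, so 855 = 5P and P* = 171.
Then Q* = 1631.5 - 2.5(171) = 1204.
Demand choke price (Qd = 0): P = 1631.5/2.5 = 652.6. Consumer surplus = ½ × (652.6 - 171) × 1204 = 289923.2.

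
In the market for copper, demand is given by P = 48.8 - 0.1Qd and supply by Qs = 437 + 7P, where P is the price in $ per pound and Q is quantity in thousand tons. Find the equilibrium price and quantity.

P* = 3, Q* = 458

Rewriting in direct form: Qd = 488 - 10P.
Equating demand and supply, 488 - 10P = 437 + 7P gives 17P = 51, so P* = 3.
Substitute back: Q* = 488 - 10(3) = 458.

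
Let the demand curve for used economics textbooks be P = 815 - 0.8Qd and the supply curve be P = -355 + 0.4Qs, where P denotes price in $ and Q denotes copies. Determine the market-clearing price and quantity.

P* = 35, Q* = 975

Rewriting in direct form: Qd = 1018.75 - 1.25P and Qs = 887.5 + 2.5P.
At equilibrium Qd = Qs, so 1018.75 - 1.25P = 887.5 + 2.5P; collecting terms, 131.25 = 3.75P and P* = 35.
Substitute back: Q* = 1018.75 - 1.25(35) = 975.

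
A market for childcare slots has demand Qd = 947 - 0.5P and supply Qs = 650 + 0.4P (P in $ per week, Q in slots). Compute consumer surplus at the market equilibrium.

At equilibrium Qd = Qs, so 947 - 0.5P = 650 + 0.4P; collecting terms, 297 = 0.9P and P* = 330.
From the demand curve, Q* = 947 - 0.5(330) = 782.
Demand choke price (Qd = 0): P = 947/0.5 = 1894. Consumer surplus = ½ × (1894 - 330) × 782 = 611524.

Consumer surplus = 611524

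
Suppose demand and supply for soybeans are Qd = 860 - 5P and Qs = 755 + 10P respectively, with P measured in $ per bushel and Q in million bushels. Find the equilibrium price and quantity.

P* = 7, Q* = 825

At equilibrium Qd = Qs, so 860 - 5P = 755 + 10P; collecting terms, 105 = 15P and P* = 7.
Plugging P* into demand: Q* = 860 - 5(7) = 825.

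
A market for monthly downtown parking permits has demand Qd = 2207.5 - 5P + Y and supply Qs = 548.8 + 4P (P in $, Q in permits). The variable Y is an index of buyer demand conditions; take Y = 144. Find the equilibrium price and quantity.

P* = 200.3, Q* = 1350

With Y = 144, demand is Qd = 2351.5 - 5P.
Set Qd = Qs: 2351.5 - 5P = 548.8 + 4P, so 1802.7 = 9P and P* = 200.3.
Substitute back: Q* = 2351.5 - 5(200.3) = 1350.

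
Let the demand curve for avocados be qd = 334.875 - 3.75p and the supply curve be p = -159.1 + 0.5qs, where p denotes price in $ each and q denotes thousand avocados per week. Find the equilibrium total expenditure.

Total expenditure = 939.6

Rewriting in direct form: qs = 318.2 + 2p.
At equilibrium qd = qs, so 334.875 - 3.75p = 318.2 + 2p; collecting terms, 16.675 = 5.75p and p* = 2.9.
Then q* = 334.875 - 3.75(2.9) = 324.
Total expenditure = p* × q* = 2.9 × 324 = 939.6.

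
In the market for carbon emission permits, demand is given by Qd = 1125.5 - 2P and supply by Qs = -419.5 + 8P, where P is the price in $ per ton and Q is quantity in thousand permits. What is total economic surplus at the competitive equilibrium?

Total surplus = 208335.078125

Set Qd = Qs: 1125.5 - 2P = -419.5 + 8P, so 1545 = 10P and P* = 154.5.
Substitute back: Q* = 1125.5 - 2(154.5) = 816.5.
Demand choke price = 562.75; supply choke price = 52.4375. CS = ½(562.75 - 154.5)(816.5) = 166668.0625; PS = ½(154.5 - 52.4375)(816.5) = 41667.015625. Total surplus = 208335.078125.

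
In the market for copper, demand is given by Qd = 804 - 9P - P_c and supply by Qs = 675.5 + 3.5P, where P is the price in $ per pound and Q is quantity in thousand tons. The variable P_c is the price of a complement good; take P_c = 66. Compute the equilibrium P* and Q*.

With P_c = 66, demand is Qd = 738 - 9P.
The market clears where 738 - 9P = 675.5 + 3.5P. Rearranging, 12.5P = 62.5, hence P* = 5.
Substitute back: Q* = 738 - 9(5) = 693.

P* = 5, Q* = 693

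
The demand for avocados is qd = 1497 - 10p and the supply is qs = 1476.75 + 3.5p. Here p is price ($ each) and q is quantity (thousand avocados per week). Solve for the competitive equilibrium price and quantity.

p* = 1.5, q* = 1482

The market clears where 1497 - 10p = 1476.75 + 3.5p. Rearranging, 13.5p = 20.25, hence p* = 1.5.
Then q* = 1497 - 10(1.5) = 1482.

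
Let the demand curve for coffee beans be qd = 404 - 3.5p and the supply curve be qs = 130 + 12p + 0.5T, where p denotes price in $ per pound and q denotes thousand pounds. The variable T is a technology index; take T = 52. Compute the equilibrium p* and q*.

p* = 16, q* = 348

With T = 52, supply is qs = 156 + 12p.
The market clears where 404 - 3.5p = 156 + 12p. Rearranging, 15.5p = 248, hence p* = 16.
From the demand curve, q* = 404 - 3.5(16) = 348.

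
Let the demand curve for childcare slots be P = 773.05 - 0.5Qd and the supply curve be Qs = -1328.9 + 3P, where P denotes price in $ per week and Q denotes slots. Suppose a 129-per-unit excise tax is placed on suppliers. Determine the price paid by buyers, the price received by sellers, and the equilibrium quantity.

P_b = 652.4, P_s = 523.4, Q = 241.3

Inverting to quantity form: Qd = 1546.1 - 2P.
Suppliers keep P_s = P_b - 129 per unit, so supply in terms of the buyer price is Qs = -1715.9 + 3P_b.
Market clearing requires 1546.1 - 2P_b = -1715.9 + 3P_b; hence 3262 = 5P_b and P_b = 652.4.
Then P_s = 652.4 - 129 = 523.4 and Q = 1546.1 - 2(652.4) = 241.3.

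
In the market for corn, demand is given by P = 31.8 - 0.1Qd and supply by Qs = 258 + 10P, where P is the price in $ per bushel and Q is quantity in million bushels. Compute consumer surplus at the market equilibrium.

Inverting to quantity form: Qd = 318 - 10P.
The market clears where 318 - 10P = 258 + 10P. Rearranging, 20P = 60, hence P* = 3.
Substitute back: Q* = 318 - 10(3) = 288.
Demand choke price (Qd = 0): P = 318/10 = 31.8. Consumer surplus = ½ × (31.8 - 3) × 288 = 4147.2.

Consumer surplus = 4147.2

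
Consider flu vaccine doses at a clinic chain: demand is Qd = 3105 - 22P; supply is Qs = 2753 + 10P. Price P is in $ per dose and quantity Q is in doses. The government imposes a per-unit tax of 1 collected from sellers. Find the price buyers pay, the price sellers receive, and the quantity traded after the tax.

P_b = 11.3125, P_s = 10.3125, Q = 2856.125

The tax drives a wedge P_b - P_s = 1. Substituting P_s = P_b - 1 into supply: Qs = 2743 + 10P_b.
Equate demand and the shifted supply: 3105 - 22P_b = 2743 + 10P_b, giving 32P_b = 362, so P_b = 11.3125.
Then P_s = 11.3125 - 1 = 10.3125 and Q = 3105 - 22(11.3125) = 2856.125.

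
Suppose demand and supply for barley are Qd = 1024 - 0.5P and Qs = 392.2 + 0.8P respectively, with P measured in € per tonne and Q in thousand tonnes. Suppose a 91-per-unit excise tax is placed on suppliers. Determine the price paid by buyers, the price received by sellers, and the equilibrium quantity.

Suppliers keep P_s = P_b - 91 per unit, so supply in terms of the buyer price is Qs = 319.4 + 0.8P_b.
Set Qd = Qs: 1024 - 0.5P_b = 319.4 + 0.8P_b, so 704.6 = 1.3P_b and P_b = 542.
So P_s = 451 and the quantity traded is Q = 1024 - 0.5(542) = 753.

P_b = 542, P_s = 451, Q = 753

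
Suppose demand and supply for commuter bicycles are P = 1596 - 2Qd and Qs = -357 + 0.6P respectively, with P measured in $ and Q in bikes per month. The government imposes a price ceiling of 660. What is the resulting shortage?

Inverting to quantity form: Qd = 798 - 0.5P.
Evaluating both curves at the ceiling price 660 gives Qd = 468, Qs = 39.
Shortage = Qd - Qs = 468 - 39 = 429.

Shortage = 429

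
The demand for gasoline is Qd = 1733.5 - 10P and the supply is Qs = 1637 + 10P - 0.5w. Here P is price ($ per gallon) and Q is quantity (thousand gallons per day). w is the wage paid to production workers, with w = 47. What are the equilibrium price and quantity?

P* = 6, Q* = 1673.5

With w = 47, supply is Qs = 1613.5 + 10P.
At equilibrium Qd = Qs, so 1733.5 - 10P = 1613.5 + 10P; collecting terms, 120 = 20P and P* = 6.
From the demand curve, Q* = 1733.5 - 10(6) = 1673.5.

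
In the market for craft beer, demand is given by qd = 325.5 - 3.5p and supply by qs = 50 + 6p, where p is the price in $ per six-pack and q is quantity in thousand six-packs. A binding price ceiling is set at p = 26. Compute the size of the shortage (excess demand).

At p = 26: qd = 234.5 and qs = 206.
Shortage = qd - qs = 234.5 - 206 = 28.5.

Shortage = 28.5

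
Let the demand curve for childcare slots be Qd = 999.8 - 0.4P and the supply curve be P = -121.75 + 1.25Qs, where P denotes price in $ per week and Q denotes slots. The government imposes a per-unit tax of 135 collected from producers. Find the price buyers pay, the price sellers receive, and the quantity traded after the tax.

P_b = 842, P_s = 707, Q = 663

Solving each curve for Q: Qs = 97.4 + 0.8P.
The tax drives a wedge P_b - P_s = 135. Substituting P_s = P_b - 135 into supply: Qs = -10.6 + 0.8P_b.
Equate demand and the shifted supply: 999.8 - 0.4P_b = -10.6 + 0.8P_b, giving 1.2P_b = 1010.4, so P_b = 842.
So P_s = 707 and the quantity traded is Q = 999.8 - 0.4(842) = 663.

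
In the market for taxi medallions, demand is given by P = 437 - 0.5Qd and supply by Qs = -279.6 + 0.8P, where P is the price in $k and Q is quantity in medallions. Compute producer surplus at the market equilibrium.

Solving each curve for Q: Qd = 874 - 2P.
The market clears where 874 - 2P = -279.6 + 0.8P. Rearranging, 2.8P = 1153.6, hence P* = 412.
Then Q* = 874 - 2(412) = 50.
Supply choke price (Qs = 0): P = 349.5. Producer surplus = ½ × (412 - 349.5) × 50 = 1562.5.

Producer surplus = 1562.5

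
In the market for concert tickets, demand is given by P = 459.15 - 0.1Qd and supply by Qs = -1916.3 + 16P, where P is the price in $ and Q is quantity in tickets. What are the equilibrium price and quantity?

P* = 250.3, Q* = 2088.5

Solving each curve for Q: Qd = 4591.5 - 10P.
At equilibrium Qd = Qs, so 4591.5 - 10P = -1916.3 + 16P; collecting terms, 6507.8 = 26P and P* = 250.3.
From the demand curve, Q* = 4591.5 - 10(250.3) = 2088.5.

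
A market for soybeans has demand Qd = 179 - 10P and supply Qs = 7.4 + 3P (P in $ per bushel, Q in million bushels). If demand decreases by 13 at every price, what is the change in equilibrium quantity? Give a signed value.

Set Qd = Qs: 179 - 10P = 7.4 + 3P, so 171.6 = 13P and P* = 13.2.
Plugging P* into demand: Q* = 179 - 10(13.2) = 47.
After the shift, demand is Qd = 166 - 10P.
The new intersection has 158.6 = 13P, i.e. P = 12.2, Q = 44.
ΔQ = 44 - 47 = -3.

ΔQ = -3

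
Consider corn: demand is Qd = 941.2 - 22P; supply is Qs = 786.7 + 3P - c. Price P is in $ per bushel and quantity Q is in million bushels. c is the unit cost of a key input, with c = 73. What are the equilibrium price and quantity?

P* = 9.1, Q* = 741

With c = 73, supply is Qs = 713.7 + 3P.
At equilibrium Qd = Qs, so 941.2 - 22P = 713.7 + 3P; collecting terms, 227.5 = 25P and P* = 9.1.
From the demand curve, Q* = 941.2 - 22(9.1) = 741.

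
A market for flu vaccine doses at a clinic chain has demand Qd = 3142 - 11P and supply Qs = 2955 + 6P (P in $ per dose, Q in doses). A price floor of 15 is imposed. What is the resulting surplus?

Surplus = 68

At P = 15: Qd = 2977 and Qs = 3045.
Surplus = Qs - Qd = 3045 - 2977 = 68.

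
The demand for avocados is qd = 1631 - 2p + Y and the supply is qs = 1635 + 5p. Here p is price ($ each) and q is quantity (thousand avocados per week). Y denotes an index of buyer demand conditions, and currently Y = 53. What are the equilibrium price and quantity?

With Y = 53, demand is qd = 1684 - 2p.
Equating demand and supply, 1684 - 2p = 1635 + 5p gives 7p = 49, so p* = 7.
Plugging p* into demand: q* = 1684 - 2(7) = 1670.

p* = 7, q* = 1670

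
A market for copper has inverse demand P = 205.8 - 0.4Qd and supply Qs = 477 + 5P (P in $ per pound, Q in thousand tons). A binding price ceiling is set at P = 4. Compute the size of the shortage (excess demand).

Shortage = 7.5

In direct form, Qd = 514.5 - 2.5P.
Evaluating both curves at the ceiling price 4 gives Qd = 504.5, Qs = 497.
Shortage = Qd - Qs = 504.5 - 497 = 7.5.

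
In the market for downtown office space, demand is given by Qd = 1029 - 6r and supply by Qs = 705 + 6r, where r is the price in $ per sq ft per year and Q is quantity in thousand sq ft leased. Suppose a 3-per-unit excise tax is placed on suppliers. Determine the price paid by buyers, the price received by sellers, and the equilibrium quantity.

r_b = 28.5, r_s = 25.5, Q = 858

Suppliers keep r_s = r_b - 3 per unit, so supply in terms of the buyer price is Qs = 687 + 6r_b.
Set Qd = Qs: 1029 - 6r_b = 687 + 6r_b, so 342 = 12r_b and r_b = 28.5.
Then r_s = 28.5 - 3 = 25.5 and Q = 1029 - 6(28.5) = 858.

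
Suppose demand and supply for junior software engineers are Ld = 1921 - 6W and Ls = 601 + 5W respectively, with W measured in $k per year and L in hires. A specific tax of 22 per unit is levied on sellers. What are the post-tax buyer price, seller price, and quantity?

W_b = 130, W_s = 108, L = 1141

Sellers keep W_s = W_b - 22 per unit, so supply in terms of the buyer price is Ls = 491 + 5W_b.
Set Ld = Ls: 1921 - 6W_b = 491 + 5W_b, so 1430 = 11W_b and W_b = 130.
So W_s = 108 and the quantity traded is L = 1921 - 6(130) = 1141.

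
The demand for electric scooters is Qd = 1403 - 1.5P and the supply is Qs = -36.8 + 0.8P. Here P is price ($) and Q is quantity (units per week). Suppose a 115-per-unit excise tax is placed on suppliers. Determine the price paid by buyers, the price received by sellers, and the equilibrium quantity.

P_b = 666, P_s = 551, Q = 404

Suppliers keep P_s = P_b - 115 per unit, so supply in terms of the buyer price is Qs = -128.8 + 0.8P_b.
Market clearing requires 1403 - 1.5P_b = -128.8 + 0.8P_b; hence 1531.8 = 2.3P_b and P_b = 666.
So P_s = 551 and the quantity traded is Q = 1403 - 1.5(666) = 404.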